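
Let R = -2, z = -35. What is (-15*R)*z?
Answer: -1050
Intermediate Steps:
(-15*R)*z = -15*(-2)*(-35) = 30*(-35) = -1050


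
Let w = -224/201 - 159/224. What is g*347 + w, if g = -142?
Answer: -2218594711/45024 ≈ -49276.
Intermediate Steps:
w = -82135/45024 (w = -224*1/201 - 159*1/224 = -224/201 - 159/224 = -82135/45024 ≈ -1.8242)
g*347 + w = -142*347 - 82135/45024 = -49274 - 82135/45024 = -2218594711/45024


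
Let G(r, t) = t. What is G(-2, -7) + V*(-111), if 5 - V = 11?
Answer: 659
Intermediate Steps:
V = -6 (V = 5 - 1*11 = 5 - 11 = -6)
G(-2, -7) + V*(-111) = -7 - 6*(-111) = -7 + 666 = 659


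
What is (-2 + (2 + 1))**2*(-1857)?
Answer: -1857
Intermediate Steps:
(-2 + (2 + 1))**2*(-1857) = (-2 + 3)**2*(-1857) = 1**2*(-1857) = 1*(-1857) = -1857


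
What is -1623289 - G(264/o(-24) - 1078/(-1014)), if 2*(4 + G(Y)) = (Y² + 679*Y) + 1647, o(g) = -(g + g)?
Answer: -3344430022987/2056392 ≈ -1.6264e+6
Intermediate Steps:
o(g) = -2*g
G(Y) = 1639/2 + Y²/2 + 679*Y/2 (G(Y) = -4 + ((Y² + 679*Y) + 1647)/2 = -4 + (1647 + Y² + 679*Y)/2 = -4 + (1647/2 + Y²/2 + 679*Y/2) = 1639/2 + Y²/2 + 679*Y/2)
-1623289 - G(264/o(-24) - 1078/(-1014)) = -1623289 - (1639/2 + (264/((-2*(-24))) - 1078/(-1014))²/2 + 679*(264/((-2*(-24))) - 1078/(-1014))/2) = -1623289 - (1639/2 + (264/48 - 1078*(-1/1014))²/2 + 679*(264/48 - 1078*(-1/1014))/2) = -1623289 - (1639/2 + (264*(1/48) + 539/507)²/2 + 679*(264*(1/48) + 539/507)/2) = -1623289 - (1639/2 + (11/2 + 539/507)²/2 + 679*(11/2 + 539/507)/2) = -1623289 - (1639/2 + (6655/1014)²/2 + (679/2)*(6655/1014)) = -1623289 - (1639/2 + (½)*(44289025/1028196) + 4518745/2028) = -1623289 - (1639/2 + 44289025/2056392 + 4518745/2028) = -1623289 - 1*6311509699/2056392 = -1623289 - 6311509699/2056392 = -3344430022987/2056392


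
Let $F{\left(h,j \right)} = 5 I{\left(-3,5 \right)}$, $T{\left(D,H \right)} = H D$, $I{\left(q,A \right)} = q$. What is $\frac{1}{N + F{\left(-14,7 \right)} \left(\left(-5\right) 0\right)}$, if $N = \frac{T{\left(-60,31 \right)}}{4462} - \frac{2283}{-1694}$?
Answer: $\frac{3779314}{3517953} \approx 1.0743$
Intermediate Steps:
$T{\left(D,H \right)} = D H$
$F{\left(h,j \right)} = -15$ ($F{\left(h,j \right)} = 5 \left(-3\right) = -15$)
$N = \frac{3517953}{3779314}$ ($N = \frac{\left(-60\right) 31}{4462} - \frac{2283}{-1694} = \left(-1860\right) \frac{1}{4462} - - \frac{2283}{1694} = - \frac{930}{2231} + \frac{2283}{1694} = \frac{3517953}{3779314} \approx 0.93084$)
$\frac{1}{N + F{\left(-14,7 \right)} \left(\left(-5\right) 0\right)} = \frac{1}{\frac{3517953}{3779314} - 15 \left(\left(-5\right) 0\right)} = \frac{1}{\frac{3517953}{3779314} - 0} = \frac{1}{\frac{3517953}{3779314} + 0} = \frac{1}{\frac{3517953}{3779314}} = \frac{3779314}{3517953}$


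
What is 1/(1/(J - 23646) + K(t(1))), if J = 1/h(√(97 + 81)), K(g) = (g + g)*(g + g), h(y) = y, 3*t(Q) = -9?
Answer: 1791461039952/64492521676577 + √178/128985043353154 ≈ 0.027778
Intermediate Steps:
t(Q) = -3 (t(Q) = (⅓)*(-9) = -3)
K(g) = 4*g² (K(g) = (2*g)*(2*g) = 4*g²)
J = √178/178 (J = 1/(√(97 + 81)) = 1/(√178) = √178/178 ≈ 0.074953)
1/(1/(J - 23646) + K(t(1))) = 1/(1/(√178/178 - 23646) + 4*(-3)²) = 1/(1/(-23646 + √178/178) + 4*9) = 1/(1/(-23646 + √178/178) + 36) = 1/(36 + 1/(-23646 + √178/178))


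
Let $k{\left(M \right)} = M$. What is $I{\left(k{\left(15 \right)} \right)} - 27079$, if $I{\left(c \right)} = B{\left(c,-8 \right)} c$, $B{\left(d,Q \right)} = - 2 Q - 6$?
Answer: $-26929$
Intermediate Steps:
$B{\left(d,Q \right)} = -6 - 2 Q$ ($B{\left(d,Q \right)} = - 2 Q - 6 = -6 - 2 Q$)
$I{\left(c \right)} = 10 c$ ($I{\left(c \right)} = \left(-6 - -16\right) c = \left(-6 + 16\right) c = 10 c$)
$I{\left(k{\left(15 \right)} \right)} - 27079 = 10 \cdot 15 - 27079 = 150 - 27079 = -26929$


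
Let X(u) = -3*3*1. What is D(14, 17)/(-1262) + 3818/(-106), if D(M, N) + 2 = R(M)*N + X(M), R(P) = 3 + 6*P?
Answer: -1243481/33443 ≈ -37.182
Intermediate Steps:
X(u) = -9 (X(u) = -9*1 = -9)
D(M, N) = -11 + N*(3 + 6*M) (D(M, N) = -2 + ((3 + 6*M)*N - 9) = -2 + (N*(3 + 6*M) - 9) = -2 + (-9 + N*(3 + 6*M)) = -11 + N*(3 + 6*M))
D(14, 17)/(-1262) + 3818/(-106) = (-11 + 3*17*(1 + 2*14))/(-1262) + 3818/(-106) = (-11 + 3*17*(1 + 28))*(-1/1262) + 3818*(-1/106) = (-11 + 3*17*29)*(-1/1262) - 1909/53 = (-11 + 1479)*(-1/1262) - 1909/53 = 1468*(-1/1262) - 1909/53 = -734/631 - 1909/53 = -1243481/33443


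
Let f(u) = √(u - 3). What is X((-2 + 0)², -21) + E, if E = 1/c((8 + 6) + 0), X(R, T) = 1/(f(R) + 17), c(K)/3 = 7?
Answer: 13/126 ≈ 0.10317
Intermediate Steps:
f(u) = √(-3 + u)
c(K) = 21 (c(K) = 3*7 = 21)
X(R, T) = 1/(17 + √(-3 + R)) (X(R, T) = 1/(√(-3 + R) + 17) = 1/(17 + √(-3 + R)))
E = 1/21 ≈ 0.047619
X((-2 + 0)², -21) + E = 1/(17 + √(-3 + (-2 + 0)²)) + 1/21 = 1/(17 + √(-3 + (-2)²)) + 1/21 = 1/(17 + √(-3 + 4)) + 1/21 = 1/(17 + √1) + 1/21 = 1/(17 + 1) + 1/21 = 1/18 + 1/21 = 13/126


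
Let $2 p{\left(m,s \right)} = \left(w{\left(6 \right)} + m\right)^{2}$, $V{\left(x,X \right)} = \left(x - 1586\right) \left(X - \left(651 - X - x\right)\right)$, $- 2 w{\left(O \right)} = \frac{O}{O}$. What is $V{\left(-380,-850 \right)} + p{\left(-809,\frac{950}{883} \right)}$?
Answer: $\frac{45574329}{8} \approx 5.6968 \cdot 10^{6}$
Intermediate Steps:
$w{\left(O \right)} = - \frac{1}{2}$ ($w{\left(O \right)} = - \frac{O \frac{1}{O}}{2} = \left(- \frac{1}{2}\right) 1 = - \frac{1}{2}$)
$V{\left(x,X \right)} = \left(-1586 + x\right) \left(-651 + x + 2 X\right)$ ($V{\left(x,X \right)} = \left(-1586 + x\right) \left(X - \left(651 - X - x\right)\right) = \left(-1586 + x\right) \left(X + \left(-651 + X + x\right)\right) = \left(-1586 + x\right) \left(-651 + x + 2 X\right)$)
$p{\left(m,s \right)} = \frac{\left(- \frac{1}{2} + m\right)^{2}}{2}$
$V{\left(-380,-850 \right)} + p{\left(-809,\frac{950}{883} \right)} = \left(1032486 + \left(-380\right)^{2} - -2696200 - -850060 + 2 \left(-850\right) \left(-380\right)\right) + \frac{\left(-1 + 2 \left(-809\right)\right)^{2}}{8} = \left(1032486 + 144400 + 2696200 + 850060 + 646000\right) + \frac{\left(-1 - 1618\right)^{2}}{8} = 5369146 + \frac{\left(-1619\right)^{2}}{8} = 5369146 + \frac{1}{8} \cdot 2621161 = 5369146 + \frac{2621161}{8} = \frac{45574329}{8}$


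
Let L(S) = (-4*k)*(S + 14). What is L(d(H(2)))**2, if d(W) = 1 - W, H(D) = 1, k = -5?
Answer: 78400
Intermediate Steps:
L(S) = 280 + 20*S (L(S) = (-4*(-5))*(S + 14) = 20*(14 + S) = 280 + 20*S)
L(d(H(2)))**2 = (280 + 20*(1 - 1*1))**2 = (280 + 20*(1 - 1))**2 = (280 + 20*0)**2 = (280 + 0)**2 = 280**2 = 78400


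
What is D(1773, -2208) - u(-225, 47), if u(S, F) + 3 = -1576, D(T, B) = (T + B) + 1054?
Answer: 2198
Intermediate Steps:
D(T, B) = 1054 + B + T (D(T, B) = (B + T) + 1054 = 1054 + B + T)
u(S, F) = -1579 (u(S, F) = -3 - 1576 = -1579)
D(1773, -2208) - u(-225, 47) = (1054 - 2208 + 1773) - 1*(-1579) = 619 + 1579 = 2198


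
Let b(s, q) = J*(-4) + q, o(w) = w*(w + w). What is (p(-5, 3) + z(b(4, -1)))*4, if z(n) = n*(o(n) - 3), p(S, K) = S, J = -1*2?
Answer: 2640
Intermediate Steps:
J = -2
o(w) = 2*w² (o(w) = w*(2*w) = 2*w²)
b(s, q) = 8 + q (b(s, q) = -2*(-4) + q = 8 + q)
z(n) = n*(-3 + 2*n²) (z(n) = n*(2*n² - 3) = n*(-3 + 2*n²))
(p(-5, 3) + z(b(4, -1)))*4 = (-5 + (8 - 1)*(-3 + 2*(8 - 1)²))*4 = (-5 + 7*(-3 + 2*7²))*4 = (-5 + 7*(-3 + 2*49))*4 = (-5 + 7*(-3 + 98))*4 = (-5 + 7*95)*4 = (-5 + 665)*4 = 660*4 = 2640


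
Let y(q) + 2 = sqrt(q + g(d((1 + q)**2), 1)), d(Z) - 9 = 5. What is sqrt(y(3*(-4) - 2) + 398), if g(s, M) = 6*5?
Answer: 20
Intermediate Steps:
d(Z) = 14 (d(Z) = 9 + 5 = 14)
g(s, M) = 30
y(q) = -2 + sqrt(30 + q) (y(q) = -2 + sqrt(q + 30) = -2 + sqrt(30 + q))
sqrt(y(3*(-4) - 2) + 398) = sqrt((-2 + sqrt(30 + (3*(-4) - 2))) + 398) = sqrt((-2 + sqrt(30 + (-12 - 2))) + 398) = sqrt((-2 + sqrt(30 - 14)) + 398) = sqrt((-2 + sqrt(16)) + 398) = sqrt((-2 + 4) + 398) = sqrt(2 + 398) = sqrt(400) = 20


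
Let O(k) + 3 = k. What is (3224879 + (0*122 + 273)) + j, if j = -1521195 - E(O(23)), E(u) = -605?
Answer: 1704562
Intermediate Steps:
O(k) = -3 + k
j = -1520590 (j = -1521195 - 1*(-605) = -1521195 + 605 = -1520590)
(3224879 + (0*122 + 273)) + j = (3224879 + (0*122 + 273)) - 1520590 = (3224879 + (0 + 273)) - 1520590 = (3224879 + 273) - 1520590 = 3225152 - 1520590 = 1704562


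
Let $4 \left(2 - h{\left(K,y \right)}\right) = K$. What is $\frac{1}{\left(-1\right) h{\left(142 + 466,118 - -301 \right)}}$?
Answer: $\frac{1}{150} \approx 0.0066667$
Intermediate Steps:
$h{\left(K,y \right)} = 2 - \frac{K}{4}$
$\frac{1}{\left(-1\right) h{\left(142 + 466,118 - -301 \right)}} = \frac{1}{\left(-1\right) \left(2 - \frac{142 + 466}{4}\right)} = \frac{1}{\left(-1\right) \left(2 - 152\right)} = \frac{1}{\left(-1\right) \left(-150\right)} = \frac{1}{150}$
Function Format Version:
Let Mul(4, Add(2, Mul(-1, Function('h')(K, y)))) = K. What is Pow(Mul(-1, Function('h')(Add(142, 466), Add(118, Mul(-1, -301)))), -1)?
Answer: Rational(1, 150) ≈ 0.0066667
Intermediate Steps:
Function('h')(K, y) = Add(2, Mul(Rational(-1, 4), K))
Pow(Mul(-1, Function('h')(Add(142, 466), Add(118, Mul(-1, -301)))), -1) = Pow(Mul(-1, Add(2, Mul(Rational(-1, 4), Add(142, 466)))), -1) = Pow(Mul(-1, Add(2, Mul(Rational(-1, 4), 608))), -1) = Pow(Mul(-1, Add(2, -152)), -1) = Pow(Mul(-1, -150), -1) = Pow(150, -1) = Rational(1, 150)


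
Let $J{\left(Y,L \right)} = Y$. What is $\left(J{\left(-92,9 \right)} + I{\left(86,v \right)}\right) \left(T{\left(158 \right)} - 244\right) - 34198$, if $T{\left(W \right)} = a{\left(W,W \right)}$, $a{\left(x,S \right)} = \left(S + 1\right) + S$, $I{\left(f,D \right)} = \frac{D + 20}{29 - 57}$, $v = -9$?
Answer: $- \frac{1146395}{28} \approx -40943.0$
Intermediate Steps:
$I{\left(f,D \right)} = - \frac{5}{7} - \frac{D}{28}$ ($I{\left(f,D \right)} = \frac{20 + D}{-28} = \left(20 + D\right) \left(- \frac{1}{28}\right) = - \frac{5}{7} - \frac{D}{28}$)
$a{\left(x,S \right)} = 1 + 2 S$ ($a{\left(x,S \right)} = \left(1 + S\right) + S = 1 + 2 S$)
$T{\left(W \right)} = 1 + 2 W$
$\left(J{\left(-92,9 \right)} + I{\left(86,v \right)}\right) \left(T{\left(158 \right)} - 244\right) - 34198 = \left(-92 - \frac{11}{28}\right) \left(\left(1 + 2 \cdot 158\right) - 244\right) - 34198 = \left(-92 + \left(- \frac{5}{7} + \frac{9}{28}\right)\right) \left(\left(1 + 316\right) - 244\right) - 34198 = \left(-92 - \frac{11}{28}\right) \left(317 - 244\right) - 34198 = \left(- \frac{2587}{28}\right) 73 - 34198 = - \frac{188851}{28} - 34198 = - \frac{1146395}{28}$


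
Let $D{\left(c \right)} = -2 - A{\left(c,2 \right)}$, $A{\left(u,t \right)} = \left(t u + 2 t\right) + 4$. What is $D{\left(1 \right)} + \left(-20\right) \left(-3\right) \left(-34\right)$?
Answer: $-2052$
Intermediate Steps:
$A{\left(u,t \right)} = 4 + 2 t + t u$ ($A{\left(u,t \right)} = \left(2 t + t u\right) + 4 = 4 + 2 t + t u$)
$D{\left(c \right)} = -10 - 2 c$ ($D{\left(c \right)} = -2 - \left(4 + 2 \cdot 2 + 2 c\right) = -2 - \left(4 + 4 + 2 c\right) = -2 - \left(8 + 2 c\right) = -10 - 2 c$)
$D{\left(1 \right)} + \left(-20\right) \left(-3\right) \left(-34\right) = \left(-10 - 2\right) + \left(-20\right) \left(-3\right) \left(-34\right) = \left(-10 - 2\right) + 60 \left(-34\right) = -12 - 2040 = -2052$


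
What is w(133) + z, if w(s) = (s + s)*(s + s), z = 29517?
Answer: 100273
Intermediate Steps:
w(s) = 4*s² (w(s) = (2*s)*(2*s) = 4*s²)
w(133) + z = 4*133² + 29517 = 4*17689 + 29517 = 70756 + 29517 = 100273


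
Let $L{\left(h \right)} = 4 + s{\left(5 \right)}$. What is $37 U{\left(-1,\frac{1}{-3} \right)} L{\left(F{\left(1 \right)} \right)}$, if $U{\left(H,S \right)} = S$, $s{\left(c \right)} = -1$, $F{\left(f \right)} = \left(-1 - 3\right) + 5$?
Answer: $-37$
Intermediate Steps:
$F{\left(f \right)} = 1$ ($F{\left(f \right)} = -4 + 5 = 1$)
$L{\left(h \right)} = 3$ ($L{\left(h \right)} = 4 - 1 = 3$)
$37 U{\left(-1,\frac{1}{-3} \right)} L{\left(F{\left(1 \right)} \right)} = \frac{37}{-3} \cdot 3 = 37 \left(- \frac{1}{3}\right) 3 = \left(- \frac{37}{3}\right) 3 = -37$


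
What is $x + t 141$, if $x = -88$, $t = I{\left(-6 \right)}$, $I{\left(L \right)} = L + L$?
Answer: $-1780$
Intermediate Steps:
$I{\left(L \right)} = 2 L$
$t = -12$ ($t = 2 \left(-6\right) = -12$)
$x + t 141 = -88 - 1692 = -1780$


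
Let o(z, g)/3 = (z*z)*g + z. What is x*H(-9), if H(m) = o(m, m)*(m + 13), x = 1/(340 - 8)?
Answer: -2214/83 ≈ -26.675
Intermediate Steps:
o(z, g) = 3*z + 3*g*z² (o(z, g) = 3*((z*z)*g + z) = 3*(z²*g + z) = 3*(g*z² + z) = 3*(z + g*z²) = 3*z + 3*g*z²)
x = 1/332 ≈ 0.0030120
H(m) = 3*m*(1 + m²)*(13 + m) (H(m) = (3*m*(1 + m*m))*(m + 13) = (3*m*(1 + m²))*(13 + m) = 3*m*(1 + m²)*(13 + m))
x*H(-9) = (3*(-9)*(1 + (-9)²)*(13 - 9))/332 = (3*(-9)*(1 + 81)*4)/332 = (3*(-9)*82*4)/332 = (1/332)*(-8856) = -2214/83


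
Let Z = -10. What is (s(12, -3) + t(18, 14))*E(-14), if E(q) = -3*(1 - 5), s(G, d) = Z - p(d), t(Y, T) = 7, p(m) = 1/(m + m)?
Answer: -34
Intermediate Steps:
p(m) = 1/(2*m)
s(G, d) = -10 - 1/(2*d)
E(q) = 12 (E(q) = -3*(-4) = 12)
(s(12, -3) + t(18, 14))*E(-14) = ((-10 - ½/(-3)) + 7)*12 = ((-10 - ½*(-⅓)) + 7)*12 = ((-10 + ⅙) + 7)*12 = (-59/6 + 7)*12 = -17/6*12 = -34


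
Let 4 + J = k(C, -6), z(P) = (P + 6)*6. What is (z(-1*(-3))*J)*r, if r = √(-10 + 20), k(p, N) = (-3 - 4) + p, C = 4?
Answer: -378*√10 ≈ -1195.3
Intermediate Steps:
z(P) = 36 + 6*P (z(P) = (6 + P)*6 = 36 + 6*P)
k(p, N) = -7 + p
J = -7 (J = -4 + (-7 + 4) = -4 - 3 = -7)
r = √10 ≈ 3.1623
(z(-1*(-3))*J)*r = ((36 + 6*(-1*(-3)))*(-7))*√10 = ((36 + 6*3)*(-7))*√10 = ((36 + 18)*(-7))*√10 = (54*(-7))*√10 = -378*√10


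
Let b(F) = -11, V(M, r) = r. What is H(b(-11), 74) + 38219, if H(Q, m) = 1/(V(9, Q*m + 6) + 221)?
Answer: 22434552/587 ≈ 38219.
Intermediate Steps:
H(Q, m) = 1/(227 + Q*m) (H(Q, m) = 1/((Q*m + 6) + 221) = 1/((6 + Q*m) + 221) = 1/(227 + Q*m))
H(b(-11), 74) + 38219 = 1/(227 - 11*74) + 38219 = 1/(227 - 814) + 38219 = 1/(-587) + 38219 = -1/587 + 38219 = 22434552/587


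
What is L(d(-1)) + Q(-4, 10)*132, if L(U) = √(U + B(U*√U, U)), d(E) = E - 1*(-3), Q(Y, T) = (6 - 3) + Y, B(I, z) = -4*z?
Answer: -132 + I*√6 ≈ -132.0 + 2.4495*I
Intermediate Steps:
Q(Y, T) = 3 + Y
d(E) = 3 + E (d(E) = E + 3 = 3 + E)
L(U) = √3*√(-U) (L(U) = √(U - 4*U) = √(-3*U) = √3*√(-U))
L(d(-1)) + Q(-4, 10)*132 = √3*√(-(3 - 1)) + (3 - 4)*132 = √3*√(-1*2) - 1*132 = √3*√(-2) - 132 = √3*(I*√2) - 132 = I*√6 - 132 = -132 + I*√6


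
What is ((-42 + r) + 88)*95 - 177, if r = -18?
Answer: 2483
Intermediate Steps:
((-42 + r) + 88)*95 - 177 = ((-42 - 18) + 88)*95 - 177 = (-60 + 88)*95 - 177 = 28*95 - 177 = 2660 - 177 = 2483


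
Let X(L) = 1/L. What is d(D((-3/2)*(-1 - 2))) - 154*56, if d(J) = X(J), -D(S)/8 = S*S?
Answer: -1397089/162 ≈ -8624.0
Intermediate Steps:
D(S) = -8*S**2 (D(S) = -8*S*S = -8*S**2)
d(J) = 1/J
d(D((-3/2)*(-1 - 2))) - 154*56 = 1/(-8*9*(-1 - 2)**2/4) - 154*56 = 1/(-8*(-3*1/2*(-3))**2) - 8624 = 1/(-8*(-3/2*(-3))**2) - 8624 = 1/(-8*(9/2)**2) - 8624 = 1/(-8*81/4) - 8624 = 1/(-162) - 8624 = -1/162 - 8624 = -1397089/162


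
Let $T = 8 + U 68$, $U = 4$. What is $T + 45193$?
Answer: $45473$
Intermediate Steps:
$T = 280$ ($T = 8 + 4 \cdot 68 = 8 + 272 = 280$)
$T + 45193 = 280 + 45193 = 45473$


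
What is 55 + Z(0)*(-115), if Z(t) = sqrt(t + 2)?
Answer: 55 - 115*sqrt(2) ≈ -107.63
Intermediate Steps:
Z(t) = sqrt(2 + t)
55 + Z(0)*(-115) = 55 + sqrt(2 + 0)*(-115) = 55 + sqrt(2)*(-115) = 55 - 115*sqrt(2)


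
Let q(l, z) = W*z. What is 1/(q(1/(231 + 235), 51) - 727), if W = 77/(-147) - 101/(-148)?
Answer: -1036/744791 ≈ -0.0013910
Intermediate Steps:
W = 493/3108 (W = 77*(-1/147) - 101*(-1/148) = -11/21 + 101/148 = 493/3108 ≈ 0.15862)
q(l, z) = 493*z/3108
1/(q(1/(231 + 235), 51) - 727) = 1/((493/3108)*51 - 727) = 1/(8381/1036 - 727) = 1/(-744791/1036) = -1036/744791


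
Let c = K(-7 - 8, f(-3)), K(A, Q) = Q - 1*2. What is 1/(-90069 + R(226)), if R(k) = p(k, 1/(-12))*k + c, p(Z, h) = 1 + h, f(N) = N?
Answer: -6/539201 ≈ -1.1128e-5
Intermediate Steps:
K(A, Q) = -2 + Q (K(A, Q) = Q - 2 = -2 + Q)
c = -5 (c = -2 - 3 = -5)
R(k) = -5 + 11*k/12 (R(k) = (1 + 1/(-12))*k - 5 = (1 - 1/12)*k - 5 = 11*k/12 - 5 = -5 + 11*k/12)
1/(-90069 + R(226)) = 1/(-90069 + (-5 + (11/12)*226)) = 1/(-90069 + (-5 + 1243/6)) = 1/(-90069 + 1213/6) = 1/(-539201/6) = -6/539201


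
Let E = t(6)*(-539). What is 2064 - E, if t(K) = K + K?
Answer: 8532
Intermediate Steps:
t(K) = 2*K
E = -6468 (E = (2*6)*(-539) = 12*(-539) = -6468)
2064 - E = 2064 - 1*(-6468) = 2064 + 6468 = 8532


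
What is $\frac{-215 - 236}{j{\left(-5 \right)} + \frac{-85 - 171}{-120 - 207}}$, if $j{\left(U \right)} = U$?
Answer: $\frac{147477}{1379} \approx 106.94$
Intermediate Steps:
$\frac{-215 - 236}{j{\left(-5 \right)} + \frac{-85 - 171}{-120 - 207}} = \frac{-215 - 236}{-5 + \frac{-85 - 171}{-120 - 207}} = - \frac{451}{-5 - \frac{256}{-327}} = - \frac{451}{-5 - - \frac{256}{327}} = - \frac{451}{-5 + \frac{256}{327}} = - \frac{451}{- \frac{1379}{327}} = \left(-451\right) \left(- \frac{327}{1379}\right) = \frac{147477}{1379}$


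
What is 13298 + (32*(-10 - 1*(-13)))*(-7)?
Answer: 12626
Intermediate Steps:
13298 + (32*(-10 - 1*(-13)))*(-7) = 13298 + (32*(-10 + 13))*(-7) = 13298 + (32*3)*(-7) = 13298 + 96*(-7) = 13298 - 672 = 12626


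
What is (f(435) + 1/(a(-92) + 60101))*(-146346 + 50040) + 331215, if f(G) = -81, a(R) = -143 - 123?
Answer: 162192727843/19945 ≈ 8.1320e+6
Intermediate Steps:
a(R) = -266
(f(435) + 1/(a(-92) + 60101))*(-146346 + 50040) + 331215 = (-81 + 1/(-266 + 60101))*(-146346 + 50040) + 331215 = (-81 + 1/59835)*(-96306) + 331215 = -4846634/59835*(-96306) + 331215 = 155586644668/19945 + 331215 = 162192727843/19945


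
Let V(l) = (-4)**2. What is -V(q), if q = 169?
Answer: -16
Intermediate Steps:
V(l) = 16
-V(q) = -1*16 = -16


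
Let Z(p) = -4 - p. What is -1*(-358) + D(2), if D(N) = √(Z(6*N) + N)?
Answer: 358 + I*√14 ≈ 358.0 + 3.7417*I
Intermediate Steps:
D(N) = √(-4 - 5*N) (D(N) = √((-4 - 6*N) + N) = √(-4 - 5*N))
-1*(-358) + D(2) = -1*(-358) + √(-4 - 5*2) = 358 + √(-4 - 10) = 358 + √(-14) = 358 + I*√14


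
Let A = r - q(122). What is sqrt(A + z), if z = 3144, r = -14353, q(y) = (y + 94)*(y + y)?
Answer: I*sqrt(63913) ≈ 252.81*I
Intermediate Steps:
q(y) = 2*y*(94 + y) (q(y) = (94 + y)*(2*y) = 2*y*(94 + y))
A = -67057 (A = -14353 - 2*122*(94 + 122) = -14353 - 2*122*216 = -14353 - 1*52704 = -14353 - 52704 = -67057)
sqrt(A + z) = sqrt(-67057 + 3144) = sqrt(-63913) = I*sqrt(63913)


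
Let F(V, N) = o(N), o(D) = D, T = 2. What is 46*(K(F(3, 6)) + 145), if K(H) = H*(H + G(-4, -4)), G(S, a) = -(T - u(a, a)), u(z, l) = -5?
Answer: 6394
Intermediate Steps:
G(S, a) = -7 (G(S, a) = -(2 - 1*(-5)) = -(2 + 5) = -1*7 = -7)
F(V, N) = N
K(H) = H*(-7 + H) (K(H) = H*(H - 7) = H*(-7 + H))
46*(K(F(3, 6)) + 145) = 46*(6*(-7 + 6) + 145) = 46*(6*(-1) + 145) = 46*(-6 + 145) = 46*139 = 6394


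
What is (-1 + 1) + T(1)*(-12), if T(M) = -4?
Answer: 48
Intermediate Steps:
(-1 + 1) + T(1)*(-12) = (-1 + 1) - 4*(-12) = 0 + 48 = 48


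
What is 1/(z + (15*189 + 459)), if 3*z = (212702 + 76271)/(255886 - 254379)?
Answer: 4521/15181147 ≈ 0.00029780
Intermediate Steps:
z = 288973/4521 (z = ((212702 + 76271)/(255886 - 254379))/3 = (288973/1507)/3 = (288973*(1/1507))/3 = (⅓)*(288973/1507) = 288973/4521 ≈ 63.918)
1/(z + (15*189 + 459)) = 1/(288973/4521 + (15*189 + 459)) = 1/(288973/4521 + (2835 + 459)) = 1/(288973/4521 + 3294) = 1/(15181147/4521) = 4521/15181147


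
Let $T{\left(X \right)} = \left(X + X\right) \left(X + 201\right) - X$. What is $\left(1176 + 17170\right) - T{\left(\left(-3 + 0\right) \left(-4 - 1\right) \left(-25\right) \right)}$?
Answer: $-112529$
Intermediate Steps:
$T{\left(X \right)} = - X + 2 X \left(201 + X\right)$ ($T{\left(X \right)} = 2 X \left(201 + X\right) - X = - X + 2 X \left(201 + X\right)$)
$\left(1176 + 17170\right) - T{\left(\left(-3 + 0\right) \left(-4 - 1\right) \left(-25\right) \right)} = \left(1176 + 17170\right) - \left(-3 + 0\right) \left(-4 - 1\right) \left(-25\right) \left(401 + 2 \left(-3 + 0\right) \left(-4 - 1\right) \left(-25\right)\right) = 18346 - \left(-3\right) \left(-5\right) \left(-25\right) \left(401 + 2 \left(-3\right) \left(-5\right) \left(-25\right)\right) = 18346 - 15 \left(-25\right) \left(401 + 2 \cdot 15 \left(-25\right)\right) = 18346 - - 375 \left(401 + 2 \left(-375\right)\right) = 18346 - - 375 \left(401 - 750\right) = 18346 - \left(-375\right) \left(-349\right) = 18346 - 130875 = -112529$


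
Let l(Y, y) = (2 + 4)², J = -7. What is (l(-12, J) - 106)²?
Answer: 4900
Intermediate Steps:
l(Y, y) = 36 (l(Y, y) = 6² = 36)
(l(-12, J) - 106)² = (36 - 106)² = (-70)² = 4900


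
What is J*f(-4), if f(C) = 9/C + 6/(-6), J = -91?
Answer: 1183/4 ≈ 295.75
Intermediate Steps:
f(C) = -1 + 9/C (f(C) = 9/C + 6*(-⅙) = 9/C - 1 = -1 + 9/C)
J*f(-4) = -91*(9 - 1*(-4))/(-4) = -(-91)*(9 + 4)/4 = -(-91)*13/4 = -91*(-13/4) = 1183/4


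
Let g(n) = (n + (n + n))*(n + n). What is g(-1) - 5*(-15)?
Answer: 81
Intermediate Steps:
g(n) = 6*n² (g(n) = (n + 2*n)*(2*n) = (3*n)*(2*n) = 6*n²)
g(-1) - 5*(-15) = 6*(-1)² - 5*(-15) = 6*1 + 75 = 6 + 75 = 81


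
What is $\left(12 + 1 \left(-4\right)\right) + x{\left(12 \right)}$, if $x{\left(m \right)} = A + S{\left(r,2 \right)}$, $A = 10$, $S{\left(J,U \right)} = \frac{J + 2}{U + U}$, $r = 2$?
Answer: $19$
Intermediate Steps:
$S{\left(J,U \right)} = \frac{2 + J}{2 U}$
$x{\left(m \right)} = 11$ ($x{\left(m \right)} = 10 + \frac{2 + 2}{2 \cdot 2} = 10 + \frac{1}{2} \cdot \frac{1}{2} \cdot 4 = 10 + 1 = 11$)
$\left(12 + 1 \left(-4\right)\right) + x{\left(12 \right)} = \left(12 + 1 \left(-4\right)\right) + 11 = \left(12 - 4\right) + 11 = 8 + 11 = 19$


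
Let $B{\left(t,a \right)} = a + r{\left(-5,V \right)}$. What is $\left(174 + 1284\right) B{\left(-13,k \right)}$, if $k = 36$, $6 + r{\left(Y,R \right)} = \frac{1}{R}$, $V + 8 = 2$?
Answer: $43497$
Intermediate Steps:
$V = -6$ ($V = -8 + 2 = -6$)
$r{\left(Y,R \right)} = -6 + \frac{1}{R}$
$B{\left(t,a \right)} = - \frac{37}{6} + a$ ($B{\left(t,a \right)} = a - \left(6 - \frac{1}{-6}\right) = a - \frac{37}{6} = - \frac{37}{6} + a$)
$\left(174 + 1284\right) B{\left(-13,k \right)} = \left(174 + 1284\right) \left(- \frac{37}{6} + 36\right) = 1458 \cdot \frac{179}{6} = 43497$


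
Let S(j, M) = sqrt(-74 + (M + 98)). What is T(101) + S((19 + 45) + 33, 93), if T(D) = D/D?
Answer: 1 + 3*sqrt(13) ≈ 11.817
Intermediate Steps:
T(D) = 1
S(j, M) = sqrt(24 + M) (S(j, M) = sqrt(-74 + (98 + M)) = sqrt(24 + M))
T(101) + S((19 + 45) + 33, 93) = 1 + sqrt(24 + 93) = 1 + sqrt(117) = 1 + 3*sqrt(13)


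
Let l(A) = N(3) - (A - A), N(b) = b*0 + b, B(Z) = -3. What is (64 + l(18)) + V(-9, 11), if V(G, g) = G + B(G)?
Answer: 55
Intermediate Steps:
V(G, g) = -3 + G (V(G, g) = G - 3 = -3 + G)
N(b) = b (N(b) = 0 + b = b)
l(A) = 3 (l(A) = 3 - (A - A) = 3 - 1*0 = 3 + 0 = 3)
(64 + l(18)) + V(-9, 11) = (64 + 3) + (-3 - 9) = 67 - 12 = 55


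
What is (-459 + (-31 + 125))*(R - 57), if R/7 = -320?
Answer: 838405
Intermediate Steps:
R = -2240 (R = 7*(-320) = -2240)
(-459 + (-31 + 125))*(R - 57) = (-459 + (-31 + 125))*(-2240 - 57) = (-459 + 94)*(-2297) = -365*(-2297) = 838405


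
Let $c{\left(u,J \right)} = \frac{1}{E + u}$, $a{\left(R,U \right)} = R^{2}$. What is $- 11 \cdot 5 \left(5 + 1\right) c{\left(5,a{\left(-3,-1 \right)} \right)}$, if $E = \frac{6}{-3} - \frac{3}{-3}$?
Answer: $- \frac{165}{2} \approx -82.5$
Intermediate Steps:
$E = -1$ ($E = 6 \left(- \frac{1}{3}\right) - -1 = -2 + 1 = -1$)
$c{\left(u,J \right)} = \frac{1}{-1 + u}$
$- 11 \cdot 5 \left(5 + 1\right) c{\left(5,a{\left(-3,-1 \right)} \right)} = \frac{\left(-11\right) 5 \left(5 + 1\right)}{-1 + 5} = \frac{\left(-11\right) 5 \cdot 6}{4} = \left(-11\right) 30 \cdot \frac{1}{4} = \left(-330\right) \frac{1}{4} = - \frac{165}{2}$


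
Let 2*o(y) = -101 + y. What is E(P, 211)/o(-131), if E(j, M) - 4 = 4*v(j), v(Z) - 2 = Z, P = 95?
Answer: -98/29 ≈ -3.3793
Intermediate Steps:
v(Z) = 2 + Z
o(y) = -101/2 + y/2 (o(y) = (-101 + y)/2 = -101/2 + y/2)
E(j, M) = 12 + 4*j (E(j, M) = 4 + 4*(2 + j) = 4 + (8 + 4*j) = 12 + 4*j)
E(P, 211)/o(-131) = (12 + 4*95)/(-101/2 + (½)*(-131)) = (12 + 380)/(-101/2 - 131/2) = 392/(-116) = 392*(-1/116) = -98/29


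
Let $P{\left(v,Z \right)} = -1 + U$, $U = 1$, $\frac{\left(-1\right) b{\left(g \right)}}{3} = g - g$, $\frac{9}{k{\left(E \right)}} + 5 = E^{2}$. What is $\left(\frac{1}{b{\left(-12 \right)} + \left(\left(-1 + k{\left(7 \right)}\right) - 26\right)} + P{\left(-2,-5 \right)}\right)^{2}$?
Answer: $\frac{1936}{1390041} \approx 0.0013928$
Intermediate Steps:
$k{\left(E \right)} = \frac{9}{-5 + E^{2}}$
$b{\left(g \right)} = 0$ ($b{\left(g \right)} = - 3 \left(g - g\right) = \left(-3\right) 0 = 0$)
$P{\left(v,Z \right)} = 0$ ($P{\left(v,Z \right)} = -1 + 1 = 0$)
$\left(\frac{1}{b{\left(-12 \right)} + \left(\left(-1 + k{\left(7 \right)}\right) - 26\right)} + P{\left(-2,-5 \right)}\right)^{2} = \left(\frac{1}{0 - \left(27 - \frac{9}{-5 + 7^{2}}\right)} + 0\right)^{2} = \left(\frac{1}{0 - \left(27 - \frac{9}{-5 + 49}\right)} + 0\right)^{2} = \left(\frac{1}{0 - \left(27 - \frac{9}{44}\right)} + 0\right)^{2} = \left(\frac{1}{0 + \left(\left(-1 + 9 \cdot \frac{1}{44}\right) - 26\right)} + 0\right)^{2} = \left(\frac{1}{0 + \left(\left(-1 + \frac{9}{44}\right) - 26\right)} + 0\right)^{2} = \left(\frac{1}{0 - \frac{1179}{44}} + 0\right)^{2} = \left(\frac{1}{- \frac{1179}{44}} + 0\right)^{2} = \left(- \frac{44}{1179} + 0\right)^{2} = \left(- \frac{44}{1179}\right)^{2} = \frac{1936}{1390041}$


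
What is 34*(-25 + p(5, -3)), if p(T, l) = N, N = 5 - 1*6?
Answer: -884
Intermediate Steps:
N = -1 (N = 5 - 6 = -1)
p(T, l) = -1
34*(-25 + p(5, -3)) = 34*(-25 - 1) = 34*(-26) = -884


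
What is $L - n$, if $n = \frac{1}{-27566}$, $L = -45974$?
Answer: $- \frac{1267319283}{27566} \approx -45974.0$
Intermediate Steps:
$n = - \frac{1}{27566} \approx -3.6277 \cdot 10^{-5}$
$L - n = -45974 - - \frac{1}{27566} = -45974 + \frac{1}{27566} = - \frac{1267319283}{27566}$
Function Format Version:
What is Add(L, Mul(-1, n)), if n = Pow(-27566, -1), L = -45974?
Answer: Rational(-1267319283, 27566) ≈ -45974.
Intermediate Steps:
n = Rational(-1, 27566) ≈ -3.6277e-5
Add(L, Mul(-1, n)) = Add(-45974, Mul(-1, Rational(-1, 27566))) = Add(-45974, Rational(1, 27566)) = Rational(-1267319283, 27566)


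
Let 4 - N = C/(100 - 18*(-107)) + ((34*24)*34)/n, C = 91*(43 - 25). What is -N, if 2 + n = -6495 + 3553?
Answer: -1175707/93196 ≈ -12.615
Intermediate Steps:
n = -2944 (n = -2 + (-6495 + 3553) = -2 - 2942 = -2944)
C = 1638 (C = 91*18 = 1638)
N = 1175707/93196 (N = 4 - (1638/(100 - 18*(-107)) + ((34*24)*34)/(-2944)) = 4 - (1638/(100 + 1926) + (816*34)*(-1/2944)) = 4 - (1638/2026 + 27744*(-1/2944)) = 4 - (1638*(1/2026) - 867/92) = 4 - (819/1013 - 867/92) = 4 - 1*(-802923/93196) = 4 + 802923/93196 = 1175707/93196 ≈ 12.615)
-N = -1*1175707/93196 = -1175707/93196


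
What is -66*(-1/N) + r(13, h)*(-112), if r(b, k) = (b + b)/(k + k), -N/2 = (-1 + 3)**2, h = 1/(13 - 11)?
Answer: -11681/4 ≈ -2920.3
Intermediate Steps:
h = 1/2 ≈ 0.50000
N = -8 (N = -2*(-1 + 3)**2 = -2*2**2 = -2*4 = -8)
r(b, k) = b/k (r(b, k) = (2*b)/((2*k)) = (2*b)*(1/(2*k)) = b/k)
-66*(-1/N) + r(13, h)*(-112) = -66/((-1*(-8))) + (13/(1/2))*(-112) = -66/8 + (13*2)*(-112) = -66*1/8 + 26*(-112) = -33/4 - 2912 = -11681/4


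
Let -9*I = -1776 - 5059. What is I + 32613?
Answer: 300352/9 ≈ 33372.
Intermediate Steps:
I = 6835/9 (I = -(-1776 - 5059)/9 = -⅑*(-6835) = 6835/9 ≈ 759.44)
I + 32613 = 6835/9 + 32613 = 300352/9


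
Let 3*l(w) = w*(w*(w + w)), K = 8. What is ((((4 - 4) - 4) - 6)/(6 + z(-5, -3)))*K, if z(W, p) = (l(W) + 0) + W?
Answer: 240/247 ≈ 0.97166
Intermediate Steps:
l(w) = 2*w**3/3 (l(w) = (w*(w*(w + w)))/3 = (w*(w*(2*w)))/3 = (w*(2*w**2))/3 = (2*w**3)/3 = 2*w**3/3)
z(W, p) = W + 2*W**3/3 (z(W, p) = (2*W**3/3 + 0) + W = 2*W**3/3 + W = W + 2*W**3/3)
((((4 - 4) - 4) - 6)/(6 + z(-5, -3)))*K = ((((4 - 4) - 4) - 6)/(6 + (-5 + (2/3)*(-5)**3)))*8 = (((0 - 4) - 6)/(6 + (-5 + (2/3)*(-125))))*8 = ((-4 - 6)/(6 + (-5 - 250/3)))*8 = -10/(6 - 265/3)*8 = -10/(-247/3)*8 = -10*(-3/247)*8 = (30/247)*8 = 240/247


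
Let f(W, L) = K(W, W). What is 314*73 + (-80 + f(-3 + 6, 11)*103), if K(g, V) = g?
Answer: 23151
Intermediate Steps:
f(W, L) = W
314*73 + (-80 + f(-3 + 6, 11)*103) = 314*73 + (-80 + (-3 + 6)*103) = 22922 + (-80 + 3*103) = 22922 + (-80 + 309) = 22922 + 229 = 23151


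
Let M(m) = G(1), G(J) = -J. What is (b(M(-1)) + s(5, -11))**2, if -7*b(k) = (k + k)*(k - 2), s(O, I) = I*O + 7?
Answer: 116964/49 ≈ 2387.0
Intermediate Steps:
s(O, I) = 7 + I*O
M(m) = -1 (M(m) = -1*1 = -1)
b(k) = -2*k*(-2 + k)/7 (b(k) = -(k + k)*(k - 2)/7 = -2*k*(-2 + k)/7)
(b(M(-1)) + s(5, -11))**2 = ((2/7)*(-1)*(2 - 1*(-1)) + (7 - 11*5))**2 = ((2/7)*(-1)*(2 + 1) + (7 - 55))**2 = ((2/7)*(-1)*3 - 48)**2 = (-6/7 - 48)**2 = (-342/7)**2 = 116964/49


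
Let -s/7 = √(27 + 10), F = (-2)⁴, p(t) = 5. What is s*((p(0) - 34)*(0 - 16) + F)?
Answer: -3360*√37 ≈ -20438.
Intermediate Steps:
F = 16
s = -7*√37 (s = -7*√(27 + 10) = -7*√37 ≈ -42.579)
s*((p(0) - 34)*(0 - 16) + F) = (-7*√37)*((5 - 34)*(0 - 16) + 16) = (-7*√37)*(-29*(-16) + 16) = (-7*√37)*(464 + 16) = -7*√37*480 = -3360*√37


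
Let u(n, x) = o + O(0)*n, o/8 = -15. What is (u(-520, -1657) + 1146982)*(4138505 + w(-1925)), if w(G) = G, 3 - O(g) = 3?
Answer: 4744086411960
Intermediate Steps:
o = -120 (o = 8*(-15) = -120)
O(g) = 0 (O(g) = 3 - 1*3 = 3 - 3 = 0)
u(n, x) = -120 (u(n, x) = -120 + 0*n = -120 + 0 = -120)
(u(-520, -1657) + 1146982)*(4138505 + w(-1925)) = (-120 + 1146982)*(4138505 - 1925) = 1146862*4136580 = 4744086411960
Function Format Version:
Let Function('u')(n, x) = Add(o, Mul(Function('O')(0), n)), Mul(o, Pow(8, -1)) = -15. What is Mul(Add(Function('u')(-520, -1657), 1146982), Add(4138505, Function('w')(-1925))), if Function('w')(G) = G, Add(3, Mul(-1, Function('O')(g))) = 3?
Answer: 4744086411960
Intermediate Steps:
o = -120 (o = Mul(8, -15) = -120)
Function('O')(g) = 0 (Function('O')(g) = Add(3, Mul(-1, 3)) = Add(3, -3) = 0)
Function('u')(n, x) = -120 (Function('u')(n, x) = Add(-120, Mul(0, n)) = Add(-120, 0) = -120)
Mul(Add(Function('u')(-520, -1657), 1146982), Add(4138505, Function('w')(-1925))) = Mul(Add(-120, 1146982), Add(4138505, -1925)) = Mul(1146862, 4136580) = 4744086411960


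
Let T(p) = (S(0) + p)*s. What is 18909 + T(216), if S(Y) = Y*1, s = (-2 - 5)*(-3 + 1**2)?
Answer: 21933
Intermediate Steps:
s = 14 (s = -7*(-3 + 1) = -7*(-2) = 14)
S(Y) = Y
T(p) = 14*p (T(p) = (0 + p)*14 = p*14 = 14*p)
18909 + T(216) = 18909 + 14*216 = 18909 + 3024 = 21933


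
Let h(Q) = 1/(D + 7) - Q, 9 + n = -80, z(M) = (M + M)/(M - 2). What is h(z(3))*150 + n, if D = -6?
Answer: -839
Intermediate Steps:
z(M) = 2*M/(-2 + M) (z(M) = (2*M)/(-2 + M) = 2*M/(-2 + M))
n = -89 (n = -9 - 80 = -89)
h(Q) = 1 - Q (h(Q) = 1/(-6 + 7) - Q = 1/1 - Q = 1 - Q)
h(z(3))*150 + n = (1 - 2*3/(-2 + 3))*150 - 89 = (1 - 2*3/1)*150 - 89 = (1 - 2*3)*150 - 89 = (1 - 1*6)*150 - 89 = (1 - 6)*150 - 89 = -5*150 - 89 = -750 - 89 = -839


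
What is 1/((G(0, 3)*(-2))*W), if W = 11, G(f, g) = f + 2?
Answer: -1/44 ≈ -0.022727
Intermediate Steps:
G(f, g) = 2 + f
1/((G(0, 3)*(-2))*W) = 1/(((2 + 0)*(-2))*11) = 1/((2*(-2))*11) = 1/(-4*11) = 1/(-44) = -1/44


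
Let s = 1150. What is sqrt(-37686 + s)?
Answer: 2*I*sqrt(9134) ≈ 191.14*I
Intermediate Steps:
sqrt(-37686 + s) = sqrt(-37686 + 1150) = sqrt(-36536) = 2*I*sqrt(9134)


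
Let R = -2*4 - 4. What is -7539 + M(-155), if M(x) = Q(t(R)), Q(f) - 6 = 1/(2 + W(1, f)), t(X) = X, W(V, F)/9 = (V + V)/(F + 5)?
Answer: -30139/4 ≈ -7534.8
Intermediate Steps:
R = -12 (R = -8 - 4 = -12)
W(V, F) = 18*V/(5 + F) (W(V, F) = 9*((V + V)/(F + 5)) = 9*((2*V)/(5 + F)) = 9*(2*V/(5 + F)) = 18*V/(5 + F))
Q(f) = 6 + 1/(2 + 18/(5 + f)) (Q(f) = 6 + 1/(2 + 18*1/(5 + f)) = 6 + 1/(2 + 18/(5 + f)))
M(x) = 17/4 (M(x) = (173 + 13*(-12))/(2*(14 - 12)) = (½)*(173 - 156)/2 = (½)*(½)*17 = 17/4)
-7539 + M(-155) = -7539 + 17/4 = -30139/4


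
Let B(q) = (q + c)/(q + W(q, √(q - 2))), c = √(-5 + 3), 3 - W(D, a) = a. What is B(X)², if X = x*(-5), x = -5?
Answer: (25 + I*√2)²/(28 - √23)² ≈ 1.1571 + 0.13133*I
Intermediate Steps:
W(D, a) = 3 - a
X = 25 (X = -5*(-5) = 25)
c = I*√2 (c = √(-2) = I*√2 ≈ 1.4142*I)
B(q) = (q + I*√2)/(3 + q - √(-2 + q)) (B(q) = (q + I*√2)/(q + (3 - √(q - 2))) = (q + I*√2)/(q + (3 - √(-2 + q))) = (q + I*√2)/(3 + q - √(-2 + q)))
B(X)² = ((25 + I*√2)/(3 + 25 - √(-2 + 25)))² = ((25 + I*√2)/(3 + 25 - √23))² = ((25 + I*√2)/(28 - √23))² = (25 + I*√2)²/(28 - √23)²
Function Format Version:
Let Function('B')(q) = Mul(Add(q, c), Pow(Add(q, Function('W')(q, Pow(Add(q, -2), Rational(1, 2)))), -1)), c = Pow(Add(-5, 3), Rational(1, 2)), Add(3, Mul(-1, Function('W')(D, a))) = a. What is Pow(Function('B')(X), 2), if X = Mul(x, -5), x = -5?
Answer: Mul(Pow(Add(25, Mul(I, Pow(2, Rational(1, 2)))), 2), Pow(Add(28, Mul(-1, Pow(23, Rational(1, 2)))), -2)) ≈ Add(1.1571, Mul(0.13133, I))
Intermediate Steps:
Function('W')(D, a) = Add(3, Mul(-1, a))
X = 25 (X = Mul(-5, -5) = 25)
c = Mul(I, Pow(2, Rational(1, 2))) (c = Pow(-2, Rational(1, 2)) = Mul(I, Pow(2, Rational(1, 2))) ≈ Mul(1.4142, I))
Function('B')(q) = Mul(Pow(Add(3, q, Mul(-1, Pow(Add(-2, q), Rational(1, 2)))), -1), Add(q, Mul(I, Pow(2, Rational(1, 2))))) (Function('B')(q) = Mul(Add(q, Mul(I, Pow(2, Rational(1, 2)))), Pow(Add(q, Add(3, Mul(-1, Pow(Add(q, -2), Rational(1, 2))))), -1)) = Mul(Add(q, Mul(I, Pow(2, Rational(1, 2)))), Pow(Add(q, Add(3, Mul(-1, Pow(Add(-2, q), Rational(1, 2))))), -1)) = Mul(Add(q, Mul(I, Pow(2, Rational(1, 2)))), Pow(Add(3, q, Mul(-1, Pow(Add(-2, q), Rational(1, 2)))), -1)) = Mul(Pow(Add(3, q, Mul(-1, Pow(Add(-2, q), Rational(1, 2)))), -1), Add(q, Mul(I, Pow(2, Rational(1, 2))))))
Pow(Function('B')(X), 2) = Pow(Mul(Pow(Add(3, 25, Mul(-1, Pow(Add(-2, 25), Rational(1, 2)))), -1), Add(25, Mul(I, Pow(2, Rational(1, 2))))), 2) = Pow(Mul(Pow(Add(3, 25, Mul(-1, Pow(23, Rational(1, 2)))), -1), Add(25, Mul(I, Pow(2, Rational(1, 2))))), 2) = Pow(Mul(Pow(Add(28, Mul(-1, Pow(23, Rational(1, 2)))), -1), Add(25, Mul(I, Pow(2, Rational(1, 2))))), 2) = Mul(Pow(Add(25, Mul(I, Pow(2, Rational(1, 2)))), 2), Pow(Add(28, Mul(-1, Pow(23, Rational(1, 2)))), -2))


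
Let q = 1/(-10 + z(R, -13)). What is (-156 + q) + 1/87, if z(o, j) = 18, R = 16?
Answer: -108481/696 ≈ -155.86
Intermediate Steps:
q = 1/8 (q = 1/(-10 + 18) = 1/8 ≈ 0.12500)
(-156 + q) + 1/87 = (-156 + 1/8) + 1/87 = -1247/8 + 1/87 = -108481/696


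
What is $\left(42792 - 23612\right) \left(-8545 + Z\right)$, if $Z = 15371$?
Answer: $130922680$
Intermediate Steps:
$\left(42792 - 23612\right) \left(-8545 + Z\right) = \left(42792 - 23612\right) \left(-8545 + 15371\right) = 19180 \cdot 6826 = 130922680$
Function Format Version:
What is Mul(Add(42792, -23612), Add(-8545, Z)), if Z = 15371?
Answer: 130922680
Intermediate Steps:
Mul(Add(42792, -23612), Add(-8545, Z)) = Mul(Add(42792, -23612), Add(-8545, 15371)) = Mul(19180, 6826) = 130922680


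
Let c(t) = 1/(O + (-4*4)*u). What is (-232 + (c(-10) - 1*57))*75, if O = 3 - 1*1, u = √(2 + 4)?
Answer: -16603125/766 - 300*√6/383 ≈ -21677.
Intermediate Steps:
u = √6 ≈ 2.4495
O = 2 (O = 3 - 1 = 2)
c(t) = 1/(2 - 16*√6) (c(t) = 1/(2 + (-4*4)*√6) = 1/(2 - 16*√6))
(-232 + (c(-10) - 1*57))*75 = (-232 + ((-1/766 - 4*√6/383) - 1*57))*75 = (-232 + ((-1/766 - 4*√6/383) - 57))*75 = (-232 + (-43663/766 - 4*√6/383))*75 = (-221375/766 - 4*√6/383)*75 = -16603125/766 - 300*√6/383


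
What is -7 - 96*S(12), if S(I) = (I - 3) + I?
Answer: -2023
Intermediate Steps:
S(I) = -3 + 2*I (S(I) = (-3 + I) + I = -3 + 2*I)
-7 - 96*S(12) = -7 - 96*(-3 + 2*12) = -7 - 96*(-3 + 24) = -7 - 96*21 = -7 - 2016 = -2023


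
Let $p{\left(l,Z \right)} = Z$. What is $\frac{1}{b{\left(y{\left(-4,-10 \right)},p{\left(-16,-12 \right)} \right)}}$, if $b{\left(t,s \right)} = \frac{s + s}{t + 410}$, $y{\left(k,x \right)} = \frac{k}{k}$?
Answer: $- \frac{137}{8} \approx -17.125$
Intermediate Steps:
$y{\left(k,x \right)} = 1$
$b{\left(t,s \right)} = \frac{2 s}{410 + t}$
$\frac{1}{b{\left(y{\left(-4,-10 \right)},p{\left(-16,-12 \right)} \right)}} = \frac{1}{2 \left(-12\right) \frac{1}{410 + 1}} = \frac{1}{2 \left(-12\right) \frac{1}{411}} = \frac{1}{- \frac{8}{137}} = - \frac{137}{8}$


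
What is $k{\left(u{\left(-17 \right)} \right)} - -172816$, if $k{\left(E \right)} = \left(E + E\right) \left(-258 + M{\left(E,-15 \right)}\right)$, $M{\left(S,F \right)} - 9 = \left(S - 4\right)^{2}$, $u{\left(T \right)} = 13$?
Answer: $168448$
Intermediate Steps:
$M{\left(S,F \right)} = 9 + \left(-4 + S\right)^{2}$ ($M{\left(S,F \right)} = 9 + \left(S - 4\right)^{2} = 9 + \left(-4 + S\right)^{2}$)
$k{\left(E \right)} = 2 E \left(-249 + \left(-4 + E\right)^{2}\right)$ ($k{\left(E \right)} = \left(E + E\right) \left(-258 + \left(9 + \left(-4 + E\right)^{2}\right)\right) = 2 E \left(-249 + \left(-4 + E\right)^{2}\right)$)
$k{\left(u{\left(-17 \right)} \right)} - -172816 = 2 \cdot 13 \left(-249 + \left(-4 + 13\right)^{2}\right) - -172816 = 2 \cdot 13 \left(-249 + 9^{2}\right) + 172816 = 2 \cdot 13 \left(-249 + 81\right) + 172816 = 2 \cdot 13 \left(-168\right) + 172816 = -4368 + 172816 = 168448$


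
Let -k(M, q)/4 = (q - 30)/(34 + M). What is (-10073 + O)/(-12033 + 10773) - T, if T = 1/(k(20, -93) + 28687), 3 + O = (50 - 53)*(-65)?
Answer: 14582315/1859508 ≈ 7.8420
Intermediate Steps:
O = 192 (O = -3 + (50 - 53)*(-65) = -3 - 3*(-65) = -3 + 195 = 192)
k(M, q) = -4*(-30 + q)/(34 + M) (k(M, q) = -4*(q - 30)/(34 + M) = -4*(-30 + q)/(34 + M))
T = 9/258265 (T = 1/(4*(30 - 1*(-93))/(34 + 20) + 28687) = 1/(4*(30 + 93)/54 + 28687) = 1/(4*(1/54)*123 + 28687) = 1/(82/9 + 28687) = 1/(258265/9) = 9/258265 ≈ 3.4848e-5)
(-10073 + O)/(-12033 + 10773) - T = (-10073 + 192)/(-12033 + 10773) - 1*9/258265 = -9881/(-1260) - 9/258265 = -9881*(-1/1260) - 9/258265 = 9881/1260 - 9/258265 = 14582315/1859508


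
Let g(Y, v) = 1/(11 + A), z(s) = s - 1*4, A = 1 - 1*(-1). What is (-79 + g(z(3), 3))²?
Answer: 1052676/169 ≈ 6228.9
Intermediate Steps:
A = 2 (A = 1 + 1 = 2)
z(s) = -4 + s (z(s) = s - 4 = -4 + s)
g(Y, v) = 1/13 (g(Y, v) = 1/(11 + 2) = 1/13)
(-79 + g(z(3), 3))² = (-79 + 1/13)² = (-1026/13)² = 1052676/169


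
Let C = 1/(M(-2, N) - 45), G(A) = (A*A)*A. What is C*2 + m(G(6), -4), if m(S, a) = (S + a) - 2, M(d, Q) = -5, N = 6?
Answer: 5249/25 ≈ 209.96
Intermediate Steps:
G(A) = A³ (G(A) = A²*A = A³)
m(S, a) = -2 + S + a
C = -1/50 (C = 1/(-5 - 45) = 1/(-50) = -1/50 ≈ -0.020000)
C*2 + m(G(6), -4) = -1/50*2 + (-2 + 6³ - 4) = -1/25 + (-2 + 216 - 4) = -1/25 + 210 = 5249/25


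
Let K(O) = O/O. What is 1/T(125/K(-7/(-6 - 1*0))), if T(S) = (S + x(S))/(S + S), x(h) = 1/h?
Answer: 15625/7813 ≈ 1.9999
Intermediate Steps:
K(O) = 1
T(S) = (S + 1/S)/(2*S) (T(S) = (S + 1/S)/(S + S) = (S + 1/S)/((2*S)) = (S + 1/S)*(1/(2*S)) = (S + 1/S)/(2*S))
1/T(125/K(-7/(-6 - 1*0))) = 1/((1 + (125/1)**2)/(2*(125/1)**2)) = 1/((1 + (125*1)**2)/(2*(125*1)**2)) = 1/((1/2)*(1 + 125**2)/125**2) = 1/((1/2)*(1/15625)*(1 + 15625)) = 1/((1/2)*(1/15625)*15626) = 1/(7813/15625) = 15625/7813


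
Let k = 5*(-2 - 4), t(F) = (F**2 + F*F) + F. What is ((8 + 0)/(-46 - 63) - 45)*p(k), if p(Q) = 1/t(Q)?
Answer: -4913/192930 ≈ -0.025465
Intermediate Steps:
t(F) = F + 2*F**2 (t(F) = (F**2 + F**2) + F = 2*F**2 + F = F + 2*F**2)
k = -30 (k = 5*(-6) = -30)
p(Q) = 1/(Q*(1 + 2*Q))
((8 + 0)/(-46 - 63) - 45)*p(k) = ((8 + 0)/(-46 - 63) - 45)*(1/((-30)*(1 + 2*(-30)))) = (8/(-109) - 45)*(-1/(30*(1 - 60))) = (8*(-1/109) - 45)*(-1/30/(-59)) = (-8/109 - 45)*(-1/30*(-1/59)) = -4913/109*1/1770 = -4913/192930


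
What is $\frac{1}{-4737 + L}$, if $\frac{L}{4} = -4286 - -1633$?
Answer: $- \frac{1}{15349} \approx -6.5151 \cdot 10^{-5}$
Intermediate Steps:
$L = -10612$ ($L = 4 \left(-4286 - -1633\right) = 4 \left(-4286 + 1633\right) = 4 \left(-2653\right) = -10612$)
$\frac{1}{-4737 + L} = \frac{1}{-4737 - 10612} = \frac{1}{-15349} = - \frac{1}{15349}$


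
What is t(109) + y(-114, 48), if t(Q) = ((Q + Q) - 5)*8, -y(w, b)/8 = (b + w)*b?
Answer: 27048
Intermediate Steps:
y(w, b) = -8*b*(b + w) (y(w, b) = -8*(b + w)*b = -8*b*(b + w))
t(Q) = -40 + 16*Q (t(Q) = (2*Q - 5)*8 = (-5 + 2*Q)*8 = -40 + 16*Q)
t(109) + y(-114, 48) = (-40 + 16*109) - 8*48*(48 - 114) = (-40 + 1744) - 8*48*(-66) = 1704 + 25344 = 27048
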